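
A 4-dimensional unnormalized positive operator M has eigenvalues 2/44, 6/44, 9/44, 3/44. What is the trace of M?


tr(M) = sum of eigenvalues
= 2/44 + 6/44 + 9/44 + 3/44
= 20/44
= 0.4545

0.4545


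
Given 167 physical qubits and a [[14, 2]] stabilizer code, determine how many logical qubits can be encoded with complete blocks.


Each code block uses 14 physical qubits for 2 logical qubit(s).
Number of complete blocks = floor(167 / 14) = 11
Logical qubits = 11 * 2
= 22

22


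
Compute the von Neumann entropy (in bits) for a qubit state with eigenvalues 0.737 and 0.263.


S = -p*log2(p) - (1-p)*log2(1-p)
p = 0.7370, 1-p = 0.2630
= -0.7370 * log2(0.7370) - 0.2630 * log2(0.2630)
= -(-0.3245) - (-0.5068)
= 0.8312

0.8312


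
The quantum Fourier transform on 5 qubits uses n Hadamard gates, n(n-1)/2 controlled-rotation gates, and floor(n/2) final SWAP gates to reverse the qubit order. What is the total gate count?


Hadamard gates: 5
Controlled rotations: n*(n-1)/2 = 5*4/2 = 10
SWAP gates: floor(n/2) = floor(5/2) = 2
Total = 5 + 10 + 2
= 17

17


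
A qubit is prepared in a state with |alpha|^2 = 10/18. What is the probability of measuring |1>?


|alpha|^2 = 10/18 = 0.5556
|beta|^2 = 1 - 10/18 = 8/18 = 0.4444
P(|1>) = |beta|^2 = 0.4444

0.4444


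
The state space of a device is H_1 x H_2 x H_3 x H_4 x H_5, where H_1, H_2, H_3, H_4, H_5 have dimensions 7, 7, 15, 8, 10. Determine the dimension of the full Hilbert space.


dim(H_1 x H_2 x H_3 x H_4 x H_5) = 7 * 7 * 15 * 8 * 10
= 49 * 15 * 8 * 10
= 735 * 8 * 10
= 5880 * 10
= 58800

58800


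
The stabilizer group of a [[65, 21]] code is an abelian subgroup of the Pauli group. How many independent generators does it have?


For an [[n,k]] stabilizer code:
Number of stabilizer generators = n - k
= 65 - 21
= 44

44


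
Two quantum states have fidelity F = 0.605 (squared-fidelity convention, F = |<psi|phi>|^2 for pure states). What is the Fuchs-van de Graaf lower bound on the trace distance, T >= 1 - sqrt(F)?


Fuchs-van de Graaf (squared-fidelity convention): 1 - sqrt(F) <= T <= sqrt(1 - F).
Lower bound: T >= 1 - sqrt(F)
sqrt(F) = sqrt(0.605) = 0.7778
T >= 1 - 0.7778
T >= 0.2222

0.2222


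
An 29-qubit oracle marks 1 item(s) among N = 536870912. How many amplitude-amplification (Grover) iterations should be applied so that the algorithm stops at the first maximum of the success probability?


After j Grover iterations the success probability is P(j) = sin^2((2j+1)*theta), where sin(theta) = sqrt(k/N).
N = 2^29 = 536870912, k = 1
sin(theta) = sqrt(k/N) = 4.315837288e-05
theta = arcsin(sqrt(k/N)) = 4.315837289e-05 rad
P(j) reaches its first maximum when (2j+1)*theta is as close as possible to pi/2, i.e. j = round(pi/(4*theta) - 1/2).
pi/(4*theta) - 1/2 = 18197.5485
(For comparison, the common estimate pi/4 * sqrt(N/k) = 18198.0485; the exact maximiser is used here.)
Optimal iterations = 18198

18198


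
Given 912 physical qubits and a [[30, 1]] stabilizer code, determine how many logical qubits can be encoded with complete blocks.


Each code block uses 30 physical qubits for 1 logical qubit(s).
Number of complete blocks = floor(912 / 30) = 30
Logical qubits = 30 * 1
= 30

30


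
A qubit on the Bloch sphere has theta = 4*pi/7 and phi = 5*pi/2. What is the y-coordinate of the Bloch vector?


theta = 1.7952, phi = 7.8540
r_y = sin(theta)*sin(phi) = 0.9749 * 1.0000
r_y = 0.9749

0.9749


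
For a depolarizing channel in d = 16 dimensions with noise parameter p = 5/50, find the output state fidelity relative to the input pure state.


F = (1-p) + p/d
= (1 - 0.1000) + 0.1000/16
= 0.9000 + 0.0063
= 0.9062

0.9062


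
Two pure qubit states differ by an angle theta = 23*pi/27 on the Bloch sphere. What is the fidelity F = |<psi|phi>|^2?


For states separated by angle theta on Bloch sphere:
F = cos^2(theta/2)
theta = 23*pi/27 = 2.6762
theta/2 = 1.3381
cos(theta/2) = 0.2306
F = 0.0532

0.0532


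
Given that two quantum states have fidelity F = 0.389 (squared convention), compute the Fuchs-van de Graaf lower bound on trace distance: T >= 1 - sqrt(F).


Fuchs-van de Graaf (squared-fidelity convention): 1 - sqrt(F) <= T <= sqrt(1 - F).
Lower bound: T >= 1 - sqrt(F)
sqrt(F) = sqrt(0.389) = 0.6237
T >= 1 - 0.6237
T >= 0.3763

0.3763


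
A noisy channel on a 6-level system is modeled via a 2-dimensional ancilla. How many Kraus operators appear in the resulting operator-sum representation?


Tracing out the environment in an orthonormal basis {|i>_E} gives Kraus operators K_i = <i|_E U |0>_E.
Number of Kraus operators = dim(H_env) = d_env
= 2

2


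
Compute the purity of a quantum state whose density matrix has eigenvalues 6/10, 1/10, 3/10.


tr(rho^2) = sum of eigenvalues squared
= (6/10)^2 + (1/10)^2 + (3/10)^2
= (36 + 1 + 9) / 100
= 46/100
= 0.4600

0.4600


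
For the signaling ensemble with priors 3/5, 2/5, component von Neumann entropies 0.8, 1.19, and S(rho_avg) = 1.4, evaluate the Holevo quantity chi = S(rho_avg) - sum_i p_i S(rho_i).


chi = S(rho) - sum_i p_i * S(rho_i)
Weighted entropy = 3/5 * 0.8 + 2/5 * 1.19
= 0.9560
chi = 1.4 - 0.9560
= 0.4440

0.4440


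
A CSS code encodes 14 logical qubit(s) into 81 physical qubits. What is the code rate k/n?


Code rate R = k/n
= 14/81
= 0.1728

0.1728


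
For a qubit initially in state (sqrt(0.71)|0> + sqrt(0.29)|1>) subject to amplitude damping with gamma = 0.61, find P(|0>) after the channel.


For amplitude damping with parameter gamma on state sqrt(a)|0> + sqrt(b)|1>:
alpha^2 = 0.71, beta^2 = 0.29
P(|0>) = alpha^2 + gamma * beta^2
= 0.71 + 0.61 * 0.29
= 0.71 + 0.1769
= 0.8869

0.8869


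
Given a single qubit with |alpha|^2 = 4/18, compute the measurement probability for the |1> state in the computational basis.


|alpha|^2 = 4/18 = 0.2222
|beta|^2 = 1 - 4/18 = 14/18 = 0.7778
P(|1>) = |beta|^2 = 0.7778

0.7778


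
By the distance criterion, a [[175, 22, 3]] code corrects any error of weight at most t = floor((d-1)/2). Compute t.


Code parameters: [[175, 22, 3]], distance d = 3.
Number of correctable errors = floor((d-1)/2)
= floor((3 - 1)/2)
= floor(2/2)
= 1

1


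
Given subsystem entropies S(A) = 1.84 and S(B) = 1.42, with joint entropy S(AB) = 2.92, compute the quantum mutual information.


I(A:B) = S(A) + S(B) - S(AB)
= 1.84 + 1.42 - 2.92
= 0.3400

0.3400


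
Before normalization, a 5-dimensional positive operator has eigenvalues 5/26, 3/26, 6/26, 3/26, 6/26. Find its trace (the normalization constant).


tr(M) = sum of eigenvalues
= 5/26 + 3/26 + 6/26 + 3/26 + 6/26
= 23/26
= 0.8846

0.8846


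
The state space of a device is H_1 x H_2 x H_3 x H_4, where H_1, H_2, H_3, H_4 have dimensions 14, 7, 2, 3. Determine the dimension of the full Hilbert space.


dim(H_1 x H_2 x H_3 x H_4) = 14 * 7 * 2 * 3
= 98 * 2 * 3
= 196 * 3
= 588

588


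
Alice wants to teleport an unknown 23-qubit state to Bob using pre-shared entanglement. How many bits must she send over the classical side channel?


Quantum teleportation requires 2 classical bits per qubit teleported.
23 qubit(s) -> 2 * 23 = 46 classical bits

46


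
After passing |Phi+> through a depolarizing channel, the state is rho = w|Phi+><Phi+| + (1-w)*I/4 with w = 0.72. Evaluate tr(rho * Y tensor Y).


|Phi+> = (|00> + |11>)/sqrt(2)
For the pure Bell state, <Y_A Y_B> = -1 (Bell-state Pauli correlator).
The maximally-mixed part I/4 has tr(I/4 * P tensor P) = 0 for any traceless Pauli P.
So <Y_A Y_B>_rho = w * (-1) + (1 - w) * 0
= 0.72 * (-1)
= -0.7200

-0.7200


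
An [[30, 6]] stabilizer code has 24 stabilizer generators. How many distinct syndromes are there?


Each stabilizer generator gives a binary (+1 or -1) measurement outcome.
With 24 independent generators:
Total syndromes = 2^24
= 16777216

16777216


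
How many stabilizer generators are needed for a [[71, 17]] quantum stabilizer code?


For an [[n,k]] stabilizer code:
Number of stabilizer generators = n - k
= 71 - 17
= 54

54


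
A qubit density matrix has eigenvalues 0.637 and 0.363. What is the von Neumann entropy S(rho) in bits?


S = -p*log2(p) - (1-p)*log2(1-p)
p = 0.6370, 1-p = 0.3630
= -0.6370 * log2(0.6370) - 0.3630 * log2(0.3630)
= -(-0.4145) - (-0.5307)
= 0.9451

0.9451


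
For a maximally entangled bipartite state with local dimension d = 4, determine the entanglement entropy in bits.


For a maximally entangled state in d x d:
S = log2(d) = log2(4)
= 2.0000

2.0000


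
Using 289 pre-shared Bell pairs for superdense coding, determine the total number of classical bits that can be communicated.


Superdense coding allows 2 classical bits per shared entangled pair.
289 pair(s) -> 2 * 289 = 578 classical bits

578


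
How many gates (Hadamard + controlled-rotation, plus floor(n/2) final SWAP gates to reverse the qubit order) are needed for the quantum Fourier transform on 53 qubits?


Hadamard gates: 53
Controlled rotations: n*(n-1)/2 = 53*52/2 = 1378
SWAP gates: floor(n/2) = floor(53/2) = 26
Total = 53 + 1378 + 26
= 1457

1457


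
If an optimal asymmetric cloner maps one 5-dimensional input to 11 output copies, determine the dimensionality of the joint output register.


Output space = H^(tensor 11) where dim(H) = 5
dim = 5^11
= 25 (after 2 factors)
= 125 (after 3 factors)
= 625 (after 4 factors)
= 3125 (after 5 factors)
= 15625 (after 6 factors)
= 78125 (after 7 factors)
= 390625 (after 8 factors)
= 1953125 (after 9 factors)
= 9765625 (after 10 factors)
= 48828125 (after 11 factors)
= 48828125

48828125


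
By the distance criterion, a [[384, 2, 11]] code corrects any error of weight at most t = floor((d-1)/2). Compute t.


Code parameters: [[384, 2, 11]], distance d = 11.
Number of correctable errors = floor((d-1)/2)
= floor((11 - 1)/2)
= floor(10/2)
= 5

5


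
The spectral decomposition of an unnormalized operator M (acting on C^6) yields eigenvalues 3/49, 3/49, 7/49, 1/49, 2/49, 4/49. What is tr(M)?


tr(M) = sum of eigenvalues
= 3/49 + 3/49 + 7/49 + 1/49 + 2/49 + 4/49
= 20/49
= 0.4082

0.4082


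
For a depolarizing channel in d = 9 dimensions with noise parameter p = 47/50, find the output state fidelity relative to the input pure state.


F = (1-p) + p/d
= (1 - 0.9400) + 0.9400/9
= 0.0600 + 0.1044
= 0.1644

0.1644


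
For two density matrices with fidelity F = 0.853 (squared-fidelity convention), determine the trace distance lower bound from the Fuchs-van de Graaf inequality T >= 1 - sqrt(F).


Fuchs-van de Graaf (squared-fidelity convention): 1 - sqrt(F) <= T <= sqrt(1 - F).
Lower bound: T >= 1 - sqrt(F)
sqrt(F) = sqrt(0.853) = 0.9236
T >= 1 - 0.9236
T >= 0.0764

0.0764


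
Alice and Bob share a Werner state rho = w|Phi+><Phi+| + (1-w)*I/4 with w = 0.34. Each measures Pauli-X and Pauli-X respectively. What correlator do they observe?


|Phi+> = (|00> + |11>)/sqrt(2)
For the pure Bell state, <X_A X_B> = +1 (Bell-state Pauli correlator).
The maximally-mixed part I/4 has tr(I/4 * P tensor P) = 0 for any traceless Pauli P.
So <X_A X_B>_rho = w * (+1) + (1 - w) * 0
= 0.34 * (+1)
= 0.3400

0.3400


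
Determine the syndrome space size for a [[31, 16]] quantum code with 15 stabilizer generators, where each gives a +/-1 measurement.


Each stabilizer generator gives a binary (+1 or -1) measurement outcome.
With 15 independent generators:
Total syndromes = 2^15
= 32768

32768


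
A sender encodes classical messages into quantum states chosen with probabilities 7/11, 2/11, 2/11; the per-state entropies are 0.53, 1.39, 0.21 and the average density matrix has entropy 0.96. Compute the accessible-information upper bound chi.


chi = S(rho) - sum_i p_i * S(rho_i)
Weighted entropy = 7/11 * 0.53 + 2/11 * 1.39 + 2/11 * 0.21
= 0.6282
chi = 0.96 - 0.6282
= 0.3318

0.3318


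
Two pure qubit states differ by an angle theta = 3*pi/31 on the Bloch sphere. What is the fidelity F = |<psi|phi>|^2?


For states separated by angle theta on Bloch sphere:
F = cos^2(theta/2)
theta = 3*pi/31 = 0.3040
theta/2 = 0.1520
cos(theta/2) = 0.9885
F = 0.9771

0.9771


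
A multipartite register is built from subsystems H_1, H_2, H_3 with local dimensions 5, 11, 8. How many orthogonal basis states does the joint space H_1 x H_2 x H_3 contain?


dim(H_1 x H_2 x H_3) = 5 * 11 * 8
= 55 * 8
= 440

440


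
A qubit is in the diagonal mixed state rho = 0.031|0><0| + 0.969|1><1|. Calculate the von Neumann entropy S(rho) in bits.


S = -p*log2(p) - (1-p)*log2(1-p)
p = 0.0310, 1-p = 0.9690
= -0.0310 * log2(0.0310) - 0.9690 * log2(0.9690)
= -(-0.1554) - (-0.0440)
= 0.1994

0.1994


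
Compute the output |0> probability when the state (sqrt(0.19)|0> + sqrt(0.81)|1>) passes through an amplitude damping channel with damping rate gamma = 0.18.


For amplitude damping with parameter gamma on state sqrt(a)|0> + sqrt(b)|1>:
alpha^2 = 0.19, beta^2 = 0.81
P(|0>) = alpha^2 + gamma * beta^2
= 0.19 + 0.18 * 0.81
= 0.19 + 0.1458
= 0.3358

0.3358


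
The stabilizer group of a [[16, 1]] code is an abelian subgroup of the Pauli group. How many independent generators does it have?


For an [[n,k]] stabilizer code:
Number of stabilizer generators = n - k
= 16 - 1
= 15

15


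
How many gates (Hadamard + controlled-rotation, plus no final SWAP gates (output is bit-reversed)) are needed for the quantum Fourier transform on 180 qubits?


Hadamard gates: 180
Controlled rotations: n*(n-1)/2 = 180*179/2 = 16110
SWAP gates: 0 (omitted)
Total = 180 + 16110
= 16290

16290


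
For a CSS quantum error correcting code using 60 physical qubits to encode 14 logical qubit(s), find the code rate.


Code rate R = k/n
= 14/60
= 0.2333

0.2333


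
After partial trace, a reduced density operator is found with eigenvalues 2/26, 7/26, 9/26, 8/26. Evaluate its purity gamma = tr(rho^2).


tr(rho^2) = sum of eigenvalues squared
= (2/26)^2 + (7/26)^2 + (9/26)^2 + (8/26)^2
= (4 + 49 + 81 + 64) / 676
= 198/676
= 0.2929

0.2929


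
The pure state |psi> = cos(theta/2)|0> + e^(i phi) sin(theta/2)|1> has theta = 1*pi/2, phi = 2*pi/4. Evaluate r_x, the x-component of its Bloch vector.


theta = 1.5708, phi = 1.5708
r_x = sin(theta)*cos(phi) = 1.0000 * 0.0000
r_x = 0.0000

0.0000


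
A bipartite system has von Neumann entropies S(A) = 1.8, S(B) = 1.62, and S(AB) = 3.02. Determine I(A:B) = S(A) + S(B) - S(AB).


I(A:B) = S(A) + S(B) - S(AB)
= 1.8 + 1.62 - 3.02
= 0.4000

0.4000


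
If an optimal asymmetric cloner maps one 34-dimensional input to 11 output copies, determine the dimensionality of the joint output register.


Output space = H^(tensor 11) where dim(H) = 34
dim = 34^11
= 1156 (after 2 factors)
= 39304 (after 3 factors)
= 1336336 (after 4 factors)
= 45435424 (after 5 factors)
= 1544804416 (after 6 factors)
= 52523350144 (after 7 factors)
= 1785793904896 (after 8 factors)
= 60716992766464 (after 9 factors)
= 2064377754059776 (after 10 factors)
= 70188843638032384 (after 11 factors)
= 70188843638032384

70188843638032384


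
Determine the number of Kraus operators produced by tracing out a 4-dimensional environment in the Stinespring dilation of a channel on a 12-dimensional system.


Tracing out the environment in an orthonormal basis {|i>_E} gives Kraus operators K_i = <i|_E U |0>_E.
Number of Kraus operators = dim(H_env) = d_env
= 4

4


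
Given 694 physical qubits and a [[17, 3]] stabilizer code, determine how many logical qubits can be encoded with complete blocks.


Each code block uses 17 physical qubits for 3 logical qubit(s).
Number of complete blocks = floor(694 / 17) = 40
Logical qubits = 40 * 3
= 120

120


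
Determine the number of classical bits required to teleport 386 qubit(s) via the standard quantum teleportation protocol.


Quantum teleportation requires 2 classical bits per qubit teleported.
386 qubit(s) -> 2 * 386 = 772 classical bits

772


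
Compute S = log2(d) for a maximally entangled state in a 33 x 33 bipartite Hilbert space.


For a maximally entangled state in d x d:
S = log2(d) = log2(33)
= 5.0444

5.0444


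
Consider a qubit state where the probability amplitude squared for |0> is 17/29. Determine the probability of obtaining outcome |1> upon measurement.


|alpha|^2 = 17/29 = 0.5862
|beta|^2 = 1 - 17/29 = 12/29 = 0.4138
P(|1>) = |beta|^2 = 0.4138

0.4138


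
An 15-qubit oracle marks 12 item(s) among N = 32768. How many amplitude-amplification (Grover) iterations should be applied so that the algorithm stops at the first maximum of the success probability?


After j Grover iterations the success probability is P(j) = sin^2((2j+1)*theta), where sin(theta) = sqrt(k/N).
N = 2^15 = 32768, k = 12
sin(theta) = sqrt(k/N) = 0.01913663862
theta = arcsin(sqrt(k/N)) = 0.01913780682 rad
P(j) reaches its first maximum when (2j+1)*theta is as close as possible to pi/2, i.e. j = round(pi/(4*theta) - 1/2).
pi/(4*theta) - 1/2 = 40.5391
(For comparison, the common estimate pi/4 * sqrt(N/k) = 41.0416; the exact maximiser is used here.)
Optimal iterations = 41

41


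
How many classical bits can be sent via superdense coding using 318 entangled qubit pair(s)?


Superdense coding allows 2 classical bits per shared entangled pair.
318 pair(s) -> 2 * 318 = 636 classical bits

636


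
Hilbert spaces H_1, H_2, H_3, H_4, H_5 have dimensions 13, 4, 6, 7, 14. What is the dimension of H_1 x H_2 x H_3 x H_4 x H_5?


dim(H_1 x H_2 x H_3 x H_4 x H_5) = 13 * 4 * 6 * 7 * 14
= 52 * 6 * 7 * 14
= 312 * 7 * 14
= 2184 * 14
= 30576

30576


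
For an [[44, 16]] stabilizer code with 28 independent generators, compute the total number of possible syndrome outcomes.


Each stabilizer generator gives a binary (+1 or -1) measurement outcome.
With 28 independent generators:
Total syndromes = 2^28
= 268435456

268435456


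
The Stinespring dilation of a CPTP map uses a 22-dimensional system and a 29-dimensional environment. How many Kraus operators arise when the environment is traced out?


Tracing out the environment in an orthonormal basis {|i>_E} gives Kraus operators K_i = <i|_E U |0>_E.
Number of Kraus operators = dim(H_env) = d_env
= 29

29


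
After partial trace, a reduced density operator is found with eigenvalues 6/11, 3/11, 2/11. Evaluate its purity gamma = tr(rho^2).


tr(rho^2) = sum of eigenvalues squared
= (6/11)^2 + (3/11)^2 + (2/11)^2
= (36 + 9 + 4) / 121
= 49/121
= 0.4050

0.4050


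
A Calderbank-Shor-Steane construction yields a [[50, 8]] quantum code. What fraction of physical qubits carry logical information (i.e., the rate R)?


Code rate R = k/n
= 8/50
= 0.1600

0.1600


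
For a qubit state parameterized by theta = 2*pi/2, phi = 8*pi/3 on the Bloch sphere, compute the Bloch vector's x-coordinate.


theta = 3.1416, phi = 8.3776
r_x = sin(theta)*cos(phi) = 0.0000 * -0.5000
r_x = 0.0000

0.0000


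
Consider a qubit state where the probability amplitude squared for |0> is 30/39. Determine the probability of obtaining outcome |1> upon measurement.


|alpha|^2 = 30/39 = 0.7692
|beta|^2 = 1 - 30/39 = 9/39 = 0.2308
P(|1>) = |beta|^2 = 0.2308

0.2308


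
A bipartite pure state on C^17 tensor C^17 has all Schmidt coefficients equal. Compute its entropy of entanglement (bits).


For a maximally entangled state in d x d:
S = log2(d) = log2(17)
= 4.0875

4.0875


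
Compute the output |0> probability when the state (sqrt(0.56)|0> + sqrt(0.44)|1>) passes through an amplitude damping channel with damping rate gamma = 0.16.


For amplitude damping with parameter gamma on state sqrt(a)|0> + sqrt(b)|1>:
alpha^2 = 0.56, beta^2 = 0.44
P(|0>) = alpha^2 + gamma * beta^2
= 0.56 + 0.16 * 0.44
= 0.56 + 0.0704
= 0.6304

0.6304


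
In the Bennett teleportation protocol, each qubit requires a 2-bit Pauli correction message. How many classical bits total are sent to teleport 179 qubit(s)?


Quantum teleportation requires 2 classical bits per qubit teleported.
179 qubit(s) -> 2 * 179 = 358 classical bits

358


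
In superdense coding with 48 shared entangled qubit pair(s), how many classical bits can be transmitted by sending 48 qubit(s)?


Superdense coding allows 2 classical bits per shared entangled pair.
48 pair(s) -> 2 * 48 = 96 classical bits

96


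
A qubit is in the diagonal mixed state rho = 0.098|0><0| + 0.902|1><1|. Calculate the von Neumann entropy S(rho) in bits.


S = -p*log2(p) - (1-p)*log2(1-p)
p = 0.0980, 1-p = 0.9020
= -0.0980 * log2(0.0980) - 0.9020 * log2(0.9020)
= -(-0.3284) - (-0.1342)
= 0.4626

0.4626


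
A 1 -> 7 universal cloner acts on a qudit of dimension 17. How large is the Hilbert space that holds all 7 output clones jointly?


Output space = H^(tensor 7) where dim(H) = 17
dim = 17^7
= 289 (after 2 factors)
= 4913 (after 3 factors)
= 83521 (after 4 factors)
= 1419857 (after 5 factors)
= 24137569 (after 6 factors)
= 410338673 (after 7 factors)
= 410338673

410338673


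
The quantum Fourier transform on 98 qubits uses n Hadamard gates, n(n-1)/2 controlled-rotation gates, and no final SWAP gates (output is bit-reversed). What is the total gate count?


Hadamard gates: 98
Controlled rotations: n*(n-1)/2 = 98*97/2 = 4753
SWAP gates: 0 (omitted)
Total = 98 + 4753
= 4851

4851


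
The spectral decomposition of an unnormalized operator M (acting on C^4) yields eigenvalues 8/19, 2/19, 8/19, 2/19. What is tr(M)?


tr(M) = sum of eigenvalues
= 8/19 + 2/19 + 8/19 + 2/19
= 20/19
= 1.0526

1.0526


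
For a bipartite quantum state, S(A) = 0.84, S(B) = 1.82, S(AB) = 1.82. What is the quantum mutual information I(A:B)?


I(A:B) = S(A) + S(B) - S(AB)
= 0.84 + 1.82 - 1.82
= 0.8400

0.8400


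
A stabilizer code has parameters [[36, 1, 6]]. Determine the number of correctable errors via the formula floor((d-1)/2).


Code parameters: [[36, 1, 6]], distance d = 6.
Number of correctable errors = floor((d-1)/2)
= floor((6 - 1)/2)
= floor(5/2)
= 2

2


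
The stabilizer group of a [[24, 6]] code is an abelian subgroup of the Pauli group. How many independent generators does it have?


For an [[n,k]] stabilizer code:
Number of stabilizer generators = n - k
= 24 - 6
= 18

18


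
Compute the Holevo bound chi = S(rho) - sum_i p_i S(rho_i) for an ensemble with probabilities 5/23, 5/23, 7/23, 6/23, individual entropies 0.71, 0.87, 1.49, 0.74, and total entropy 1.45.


chi = S(rho) - sum_i p_i * S(rho_i)
Weighted entropy = 5/23 * 0.71 + 5/23 * 0.87 + 7/23 * 1.49 + 6/23 * 0.74
= 0.9900
chi = 1.45 - 0.9900
= 0.4600

0.4600


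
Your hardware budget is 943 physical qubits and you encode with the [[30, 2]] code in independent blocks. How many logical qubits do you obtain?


Each code block uses 30 physical qubits for 2 logical qubit(s).
Number of complete blocks = floor(943 / 30) = 31
Logical qubits = 31 * 2
= 62

62


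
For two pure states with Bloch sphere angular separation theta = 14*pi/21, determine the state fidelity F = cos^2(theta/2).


For states separated by angle theta on Bloch sphere:
F = cos^2(theta/2)
theta = 14*pi/21 = 2.0944
theta/2 = 1.0472
cos(theta/2) = 0.5000
F = 0.2500

0.2500


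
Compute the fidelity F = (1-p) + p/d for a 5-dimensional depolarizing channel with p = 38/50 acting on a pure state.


F = (1-p) + p/d
= (1 - 0.7600) + 0.7600/5
= 0.2400 + 0.1520
= 0.3920

0.3920


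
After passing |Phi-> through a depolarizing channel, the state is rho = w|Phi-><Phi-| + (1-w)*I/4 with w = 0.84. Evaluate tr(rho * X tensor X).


|Phi-> = (|00> - |11>)/sqrt(2)
For the pure Bell state, <X_A X_B> = -1 (Bell-state Pauli correlator).
The maximally-mixed part I/4 has tr(I/4 * P tensor P) = 0 for any traceless Pauli P.
So <X_A X_B>_rho = w * (-1) + (1 - w) * 0
= 0.84 * (-1)
= -0.8400

-0.8400


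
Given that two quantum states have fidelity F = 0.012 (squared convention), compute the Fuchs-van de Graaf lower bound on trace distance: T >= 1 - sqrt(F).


Fuchs-van de Graaf (squared-fidelity convention): 1 - sqrt(F) <= T <= sqrt(1 - F).
Lower bound: T >= 1 - sqrt(F)
sqrt(F) = sqrt(0.012) = 0.1095
T >= 1 - 0.1095
T >= 0.8905

0.8905


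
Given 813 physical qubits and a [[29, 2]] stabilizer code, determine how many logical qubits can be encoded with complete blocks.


Each code block uses 29 physical qubits for 2 logical qubit(s).
Number of complete blocks = floor(813 / 29) = 28
Logical qubits = 28 * 2
= 56

56


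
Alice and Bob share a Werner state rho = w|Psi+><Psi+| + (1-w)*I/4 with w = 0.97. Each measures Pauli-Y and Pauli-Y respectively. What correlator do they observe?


|Psi+> = (|01> + |10>)/sqrt(2)
For the pure Bell state, <Y_A Y_B> = +1 (Bell-state Pauli correlator).
The maximally-mixed part I/4 has tr(I/4 * P tensor P) = 0 for any traceless Pauli P.
So <Y_A Y_B>_rho = w * (+1) + (1 - w) * 0
= 0.97 * (+1)
= 0.9700

0.9700


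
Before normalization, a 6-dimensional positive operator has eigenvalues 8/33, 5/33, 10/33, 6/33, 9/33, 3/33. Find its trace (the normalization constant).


tr(M) = sum of eigenvalues
= 8/33 + 5/33 + 10/33 + 6/33 + 9/33 + 3/33
= 41/33
= 1.2424

1.2424


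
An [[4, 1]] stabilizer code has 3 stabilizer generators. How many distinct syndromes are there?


Each stabilizer generator gives a binary (+1 or -1) measurement outcome.
With 3 independent generators:
Total syndromes = 2^3
= 8

8


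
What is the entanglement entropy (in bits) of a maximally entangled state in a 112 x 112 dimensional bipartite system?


For a maximally entangled state in d x d:
S = log2(d) = log2(112)
= 6.8074

6.8074


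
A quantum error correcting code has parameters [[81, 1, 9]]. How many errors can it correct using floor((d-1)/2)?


Code parameters: [[81, 1, 9]], distance d = 9.
Number of correctable errors = floor((d-1)/2)
= floor((9 - 1)/2)
= floor(8/2)
= 4

4


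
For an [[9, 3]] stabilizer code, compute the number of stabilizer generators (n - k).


For an [[n,k]] stabilizer code:
Number of stabilizer generators = n - k
= 9 - 3
= 6

6


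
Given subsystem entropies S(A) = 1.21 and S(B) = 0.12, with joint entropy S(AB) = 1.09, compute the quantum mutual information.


I(A:B) = S(A) + S(B) - S(AB)
= 1.21 + 0.12 - 1.09
= 0.2400

0.2400


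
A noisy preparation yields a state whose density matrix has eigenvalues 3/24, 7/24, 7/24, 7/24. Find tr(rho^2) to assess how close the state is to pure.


tr(rho^2) = sum of eigenvalues squared
= (3/24)^2 + (7/24)^2 + (7/24)^2 + (7/24)^2
= (9 + 49 + 49 + 49) / 576
= 156/576
= 0.2708

0.2708


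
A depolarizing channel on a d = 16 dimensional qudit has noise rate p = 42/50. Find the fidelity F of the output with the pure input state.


F = (1-p) + p/d
= (1 - 0.8400) + 0.8400/16
= 0.1600 + 0.0525
= 0.2125

0.2125


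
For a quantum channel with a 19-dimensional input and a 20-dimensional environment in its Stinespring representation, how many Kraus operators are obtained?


Tracing out the environment in an orthonormal basis {|i>_E} gives Kraus operators K_i = <i|_E U |0>_E.
Number of Kraus operators = dim(H_env) = d_env
= 20

20


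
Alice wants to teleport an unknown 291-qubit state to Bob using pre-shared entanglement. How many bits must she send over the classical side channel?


Quantum teleportation requires 2 classical bits per qubit teleported.
291 qubit(s) -> 2 * 291 = 582 classical bits

582


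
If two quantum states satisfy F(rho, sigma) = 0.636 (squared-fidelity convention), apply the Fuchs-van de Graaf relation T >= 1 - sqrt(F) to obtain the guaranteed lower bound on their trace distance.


Fuchs-van de Graaf (squared-fidelity convention): 1 - sqrt(F) <= T <= sqrt(1 - F).
Lower bound: T >= 1 - sqrt(F)
sqrt(F) = sqrt(0.636) = 0.7975
T >= 1 - 0.7975
T >= 0.2025

0.2025


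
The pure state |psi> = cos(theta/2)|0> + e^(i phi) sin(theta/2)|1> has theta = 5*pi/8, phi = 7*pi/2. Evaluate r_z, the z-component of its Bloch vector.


theta = 1.9635, phi = 10.9956
r_z = cos(theta) = -0.3827

-0.3827


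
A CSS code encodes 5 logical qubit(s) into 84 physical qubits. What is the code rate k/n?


Code rate R = k/n
= 5/84
= 0.0595

0.0595


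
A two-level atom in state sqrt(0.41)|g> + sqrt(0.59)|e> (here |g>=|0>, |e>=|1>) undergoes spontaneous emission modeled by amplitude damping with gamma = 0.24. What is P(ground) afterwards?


For amplitude damping with parameter gamma on state sqrt(a)|0> + sqrt(b)|1>:
alpha^2 = 0.41, beta^2 = 0.59
P(|0>) = alpha^2 + gamma * beta^2
= 0.41 + 0.24 * 0.59
= 0.41 + 0.1416
= 0.5516

0.5516


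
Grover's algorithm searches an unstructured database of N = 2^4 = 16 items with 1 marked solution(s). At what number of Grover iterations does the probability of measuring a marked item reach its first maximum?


After j Grover iterations the success probability is P(j) = sin^2((2j+1)*theta), where sin(theta) = sqrt(k/N).
N = 2^4 = 16, k = 1
sin(theta) = sqrt(k/N) = 0.25
theta = arcsin(sqrt(k/N)) = 0.2526802551 rad
P(j) reaches its first maximum when (2j+1)*theta is as close as possible to pi/2, i.e. j = round(pi/(4*theta) - 1/2).
pi/(4*theta) - 1/2 = 2.6083
(For comparison, the common estimate pi/4 * sqrt(N/k) = 3.1416; the exact maximiser is used here.)
Optimal iterations = 3

3


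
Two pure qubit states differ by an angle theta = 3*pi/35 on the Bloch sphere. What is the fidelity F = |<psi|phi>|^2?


For states separated by angle theta on Bloch sphere:
F = cos^2(theta/2)
theta = 3*pi/35 = 0.2693
theta/2 = 0.1346
cos(theta/2) = 0.9909
F = 0.9820

0.9820


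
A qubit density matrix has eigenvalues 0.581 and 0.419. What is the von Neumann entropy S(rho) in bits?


S = -p*log2(p) - (1-p)*log2(1-p)
p = 0.5810, 1-p = 0.4190
= -0.5810 * log2(0.5810) - 0.4190 * log2(0.4190)
= -(-0.4551) - (-0.5258)
= 0.9810

0.9810


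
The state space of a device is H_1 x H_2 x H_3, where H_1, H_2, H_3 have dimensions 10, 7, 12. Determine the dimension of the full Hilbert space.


dim(H_1 x H_2 x H_3) = 10 * 7 * 12
= 70 * 12
= 840

840


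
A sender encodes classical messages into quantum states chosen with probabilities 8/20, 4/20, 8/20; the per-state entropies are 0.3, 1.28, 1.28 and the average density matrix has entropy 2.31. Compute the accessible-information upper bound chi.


chi = S(rho) - sum_i p_i * S(rho_i)
Weighted entropy = 8/20 * 0.3 + 4/20 * 1.28 + 8/20 * 1.28
= 0.8880
chi = 2.31 - 0.8880
= 1.4220

1.4220


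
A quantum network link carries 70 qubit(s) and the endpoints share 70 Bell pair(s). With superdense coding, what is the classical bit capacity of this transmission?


Superdense coding allows 2 classical bits per shared entangled pair.
70 pair(s) -> 2 * 70 = 140 classical bits

140


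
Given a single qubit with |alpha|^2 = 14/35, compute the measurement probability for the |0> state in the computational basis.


|alpha|^2 = 14/35 = 0.4000
|beta|^2 = 1 - 14/35 = 21/35 = 0.6000
P(|0>) = |alpha|^2 = 0.4000

0.4000


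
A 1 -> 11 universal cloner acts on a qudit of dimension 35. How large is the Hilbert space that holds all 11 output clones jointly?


Output space = H^(tensor 11) where dim(H) = 35
dim = 35^11
= 1225 (after 2 factors)
= 42875 (after 3 factors)
= 1500625 (after 4 factors)
= 52521875 (after 5 factors)
= 1838265625 (after 6 factors)
= 64339296875 (after 7 factors)
= 2251875390625 (after 8 factors)
= 78815638671875 (after 9 factors)
= 2758547353515625 (after 10 factors)
= 96549157373046875 (after 11 factors)
= 96549157373046875

96549157373046875


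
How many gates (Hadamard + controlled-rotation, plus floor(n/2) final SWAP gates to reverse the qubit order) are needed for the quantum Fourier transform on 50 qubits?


Hadamard gates: 50
Controlled rotations: n*(n-1)/2 = 50*49/2 = 1225
SWAP gates: floor(n/2) = floor(50/2) = 25
Total = 50 + 1225 + 25
= 1300

1300


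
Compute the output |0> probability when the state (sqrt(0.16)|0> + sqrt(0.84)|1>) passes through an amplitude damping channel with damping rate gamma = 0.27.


For amplitude damping with parameter gamma on state sqrt(a)|0> + sqrt(b)|1>:
alpha^2 = 0.16, beta^2 = 0.84
P(|0>) = alpha^2 + gamma * beta^2
= 0.16 + 0.27 * 0.84
= 0.16 + 0.2268
= 0.3868

0.3868


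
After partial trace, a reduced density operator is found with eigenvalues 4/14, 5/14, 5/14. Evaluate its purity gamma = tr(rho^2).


tr(rho^2) = sum of eigenvalues squared
= (4/14)^2 + (5/14)^2 + (5/14)^2
= (16 + 25 + 25) / 196
= 66/196
= 0.3367

0.3367


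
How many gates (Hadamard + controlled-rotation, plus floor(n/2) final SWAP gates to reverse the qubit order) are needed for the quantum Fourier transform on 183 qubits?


Hadamard gates: 183
Controlled rotations: n*(n-1)/2 = 183*182/2 = 16653
SWAP gates: floor(n/2) = floor(183/2) = 91
Total = 183 + 16653 + 91
= 16927

16927


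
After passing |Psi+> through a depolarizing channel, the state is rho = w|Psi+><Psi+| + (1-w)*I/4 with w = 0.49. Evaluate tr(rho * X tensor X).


|Psi+> = (|01> + |10>)/sqrt(2)
For the pure Bell state, <X_A X_B> = +1 (Bell-state Pauli correlator).
The maximally-mixed part I/4 has tr(I/4 * P tensor P) = 0 for any traceless Pauli P.
So <X_A X_B>_rho = w * (+1) + (1 - w) * 0
= 0.49 * (+1)
= 0.4900

0.4900


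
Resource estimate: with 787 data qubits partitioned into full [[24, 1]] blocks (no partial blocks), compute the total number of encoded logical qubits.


Each code block uses 24 physical qubits for 1 logical qubit(s).
Number of complete blocks = floor(787 / 24) = 32
Logical qubits = 32 * 1
= 32

32


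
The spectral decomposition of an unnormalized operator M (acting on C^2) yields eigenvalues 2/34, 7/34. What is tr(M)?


tr(M) = sum of eigenvalues
= 2/34 + 7/34
= 9/34
= 0.2647

0.2647


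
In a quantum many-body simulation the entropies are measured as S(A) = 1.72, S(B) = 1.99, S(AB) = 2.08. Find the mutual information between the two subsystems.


I(A:B) = S(A) + S(B) - S(AB)
= 1.72 + 1.99 - 2.08
= 1.6300

1.6300


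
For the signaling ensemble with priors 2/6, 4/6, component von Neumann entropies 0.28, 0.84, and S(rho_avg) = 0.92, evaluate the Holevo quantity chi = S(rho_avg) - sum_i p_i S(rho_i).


chi = S(rho) - sum_i p_i * S(rho_i)
Weighted entropy = 2/6 * 0.28 + 4/6 * 0.84
= 0.6533
chi = 0.92 - 0.6533
= 0.2667

0.2667


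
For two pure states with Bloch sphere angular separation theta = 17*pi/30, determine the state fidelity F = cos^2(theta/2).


For states separated by angle theta on Bloch sphere:
F = cos^2(theta/2)
theta = 17*pi/30 = 1.7802
theta/2 = 0.8901
cos(theta/2) = 0.6293
F = 0.3960

0.3960


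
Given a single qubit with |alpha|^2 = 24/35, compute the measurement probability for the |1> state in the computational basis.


|alpha|^2 = 24/35 = 0.6857
|beta|^2 = 1 - 24/35 = 11/35 = 0.3143
P(|1>) = |beta|^2 = 0.3143

0.3143


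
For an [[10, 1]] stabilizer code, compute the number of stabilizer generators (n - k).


For an [[n,k]] stabilizer code:
Number of stabilizer generators = n - k
= 10 - 1
= 9

9


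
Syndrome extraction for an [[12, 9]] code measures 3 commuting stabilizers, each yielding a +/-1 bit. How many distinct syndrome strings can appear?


Each stabilizer generator gives a binary (+1 or -1) measurement outcome.
With 3 independent generators:
Total syndromes = 2^3
= 8

8


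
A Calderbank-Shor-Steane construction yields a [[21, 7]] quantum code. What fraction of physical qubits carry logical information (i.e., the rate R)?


Code rate R = k/n
= 7/21
= 0.3333

0.3333


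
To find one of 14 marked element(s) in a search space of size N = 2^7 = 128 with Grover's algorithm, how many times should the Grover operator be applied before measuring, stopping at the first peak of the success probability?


After j Grover iterations the success probability is P(j) = sin^2((2j+1)*theta), where sin(theta) = sqrt(k/N).
N = 2^7 = 128, k = 14
sin(theta) = sqrt(k/N) = 0.3307189139
theta = arcsin(sqrt(k/N)) = 0.3370652533 rad
P(j) reaches its first maximum when (2j+1)*theta is as close as possible to pi/2, i.e. j = round(pi/(4*theta) - 1/2).
pi/(4*theta) - 1/2 = 1.8301
(For comparison, the common estimate pi/4 * sqrt(N/k) = 2.3748; the exact maximiser is used here.)
Optimal iterations = 2

2


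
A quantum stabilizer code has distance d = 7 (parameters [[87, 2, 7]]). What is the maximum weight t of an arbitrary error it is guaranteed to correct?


Code parameters: [[87, 2, 7]], distance d = 7.
Number of correctable errors = floor((d-1)/2)
= floor((7 - 1)/2)
= floor(6/2)
= 3

3


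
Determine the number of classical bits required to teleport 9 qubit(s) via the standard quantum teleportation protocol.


Quantum teleportation requires 2 classical bits per qubit teleported.
9 qubit(s) -> 2 * 9 = 18 classical bits

18


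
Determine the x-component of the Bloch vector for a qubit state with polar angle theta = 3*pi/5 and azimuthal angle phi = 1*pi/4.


theta = 1.8850, phi = 0.7854
r_x = sin(theta)*cos(phi) = 0.9511 * 0.7071
r_x = 0.6725

0.6725


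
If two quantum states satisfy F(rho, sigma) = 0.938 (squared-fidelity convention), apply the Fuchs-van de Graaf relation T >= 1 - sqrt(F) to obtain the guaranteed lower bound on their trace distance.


Fuchs-van de Graaf (squared-fidelity convention): 1 - sqrt(F) <= T <= sqrt(1 - F).
Lower bound: T >= 1 - sqrt(F)
sqrt(F) = sqrt(0.938) = 0.9685
T >= 1 - 0.9685
T >= 0.0315

0.0315


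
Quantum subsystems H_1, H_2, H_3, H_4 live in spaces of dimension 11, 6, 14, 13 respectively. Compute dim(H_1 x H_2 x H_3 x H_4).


dim(H_1 x H_2 x H_3 x H_4) = 11 * 6 * 14 * 13
= 66 * 14 * 13
= 924 * 13
= 12012

12012


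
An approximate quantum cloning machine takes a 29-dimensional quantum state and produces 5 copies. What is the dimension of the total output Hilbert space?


Output space = H^(tensor 5) where dim(H) = 29
dim = 29^5
= 841 (after 2 factors)
= 24389 (after 3 factors)
= 707281 (after 4 factors)
= 20511149 (after 5 factors)
= 20511149

20511149


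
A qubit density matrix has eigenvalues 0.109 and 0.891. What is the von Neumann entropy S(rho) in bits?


S = -p*log2(p) - (1-p)*log2(1-p)
p = 0.1090, 1-p = 0.8910
= -0.1090 * log2(0.1090) - 0.8910 * log2(0.8910)
= -(-0.3485) - (-0.1484)
= 0.4969

0.4969


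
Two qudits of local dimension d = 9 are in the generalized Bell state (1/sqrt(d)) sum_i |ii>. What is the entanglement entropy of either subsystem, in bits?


For a maximally entangled state in d x d:
S = log2(d) = log2(9)
= 3.1699

3.1699


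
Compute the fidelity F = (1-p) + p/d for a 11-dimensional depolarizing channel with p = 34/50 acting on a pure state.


F = (1-p) + p/d
= (1 - 0.6800) + 0.6800/11
= 0.3200 + 0.0618
= 0.3818

0.3818


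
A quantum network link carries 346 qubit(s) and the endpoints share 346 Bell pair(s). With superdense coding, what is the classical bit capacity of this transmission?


Superdense coding allows 2 classical bits per shared entangled pair.
346 pair(s) -> 2 * 346 = 692 classical bits

692


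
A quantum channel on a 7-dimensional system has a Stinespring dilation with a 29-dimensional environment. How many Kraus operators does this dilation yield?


Tracing out the environment in an orthonormal basis {|i>_E} gives Kraus operators K_i = <i|_E U |0>_E.
Number of Kraus operators = dim(H_env) = d_env
= 29

29


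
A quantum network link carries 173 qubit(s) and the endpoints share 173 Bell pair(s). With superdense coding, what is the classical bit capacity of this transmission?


Superdense coding allows 2 classical bits per shared entangled pair.
173 pair(s) -> 2 * 173 = 346 classical bits

346


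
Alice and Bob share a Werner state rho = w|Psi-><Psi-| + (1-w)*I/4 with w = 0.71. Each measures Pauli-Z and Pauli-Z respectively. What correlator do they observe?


|Psi-> = (|01> - |10>)/sqrt(2)
For the pure Bell state, <Z_A Z_B> = -1 (Bell-state Pauli correlator).
The maximally-mixed part I/4 has tr(I/4 * P tensor P) = 0 for any traceless Pauli P.
So <Z_A Z_B>_rho = w * (-1) + (1 - w) * 0
= 0.71 * (-1)
= -0.7100

-0.7100
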